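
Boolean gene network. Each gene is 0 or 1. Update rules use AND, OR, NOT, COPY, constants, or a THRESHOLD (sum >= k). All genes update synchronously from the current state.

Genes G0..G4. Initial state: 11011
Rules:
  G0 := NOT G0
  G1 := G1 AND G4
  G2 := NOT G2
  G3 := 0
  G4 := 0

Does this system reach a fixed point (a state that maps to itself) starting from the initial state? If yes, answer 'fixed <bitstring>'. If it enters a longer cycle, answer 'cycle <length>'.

Answer: cycle 2

Derivation:
Step 0: 11011
Step 1: G0=NOT G0=NOT 1=0 G1=G1&G4=1&1=1 G2=NOT G2=NOT 0=1 G3=0(const) G4=0(const) -> 01100
Step 2: G0=NOT G0=NOT 0=1 G1=G1&G4=1&0=0 G2=NOT G2=NOT 1=0 G3=0(const) G4=0(const) -> 10000
Step 3: G0=NOT G0=NOT 1=0 G1=G1&G4=0&0=0 G2=NOT G2=NOT 0=1 G3=0(const) G4=0(const) -> 00100
Step 4: G0=NOT G0=NOT 0=1 G1=G1&G4=0&0=0 G2=NOT G2=NOT 1=0 G3=0(const) G4=0(const) -> 10000
Cycle of length 2 starting at step 2 -> no fixed point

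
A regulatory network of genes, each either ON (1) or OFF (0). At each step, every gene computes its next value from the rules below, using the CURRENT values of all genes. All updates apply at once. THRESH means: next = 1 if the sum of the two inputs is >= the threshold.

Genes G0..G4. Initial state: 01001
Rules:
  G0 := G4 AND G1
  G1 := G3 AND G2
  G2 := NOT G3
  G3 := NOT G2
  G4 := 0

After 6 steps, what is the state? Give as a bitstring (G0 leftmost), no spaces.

Step 1: G0=G4&G1=1&1=1 G1=G3&G2=0&0=0 G2=NOT G3=NOT 0=1 G3=NOT G2=NOT 0=1 G4=0(const) -> 10110
Step 2: G0=G4&G1=0&0=0 G1=G3&G2=1&1=1 G2=NOT G3=NOT 1=0 G3=NOT G2=NOT 1=0 G4=0(const) -> 01000
Step 3: G0=G4&G1=0&1=0 G1=G3&G2=0&0=0 G2=NOT G3=NOT 0=1 G3=NOT G2=NOT 0=1 G4=0(const) -> 00110
Step 4: G0=G4&G1=0&0=0 G1=G3&G2=1&1=1 G2=NOT G3=NOT 1=0 G3=NOT G2=NOT 1=0 G4=0(const) -> 01000
Step 5: G0=G4&G1=0&1=0 G1=G3&G2=0&0=0 G2=NOT G3=NOT 0=1 G3=NOT G2=NOT 0=1 G4=0(const) -> 00110
Step 6: G0=G4&G1=0&0=0 G1=G3&G2=1&1=1 G2=NOT G3=NOT 1=0 G3=NOT G2=NOT 1=0 G4=0(const) -> 01000

01000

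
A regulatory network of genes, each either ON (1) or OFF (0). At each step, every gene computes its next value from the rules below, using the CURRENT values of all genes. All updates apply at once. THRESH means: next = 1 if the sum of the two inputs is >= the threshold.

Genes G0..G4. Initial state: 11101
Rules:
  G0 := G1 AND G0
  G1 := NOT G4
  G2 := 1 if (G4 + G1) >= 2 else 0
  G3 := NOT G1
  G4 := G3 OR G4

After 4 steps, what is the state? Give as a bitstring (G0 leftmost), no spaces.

Step 1: G0=G1&G0=1&1=1 G1=NOT G4=NOT 1=0 G2=(1+1>=2)=1 G3=NOT G1=NOT 1=0 G4=G3|G4=0|1=1 -> 10101
Step 2: G0=G1&G0=0&1=0 G1=NOT G4=NOT 1=0 G2=(1+0>=2)=0 G3=NOT G1=NOT 0=1 G4=G3|G4=0|1=1 -> 00011
Step 3: G0=G1&G0=0&0=0 G1=NOT G4=NOT 1=0 G2=(1+0>=2)=0 G3=NOT G1=NOT 0=1 G4=G3|G4=1|1=1 -> 00011
Step 4: G0=G1&G0=0&0=0 G1=NOT G4=NOT 1=0 G2=(1+0>=2)=0 G3=NOT G1=NOT 0=1 G4=G3|G4=1|1=1 -> 00011

00011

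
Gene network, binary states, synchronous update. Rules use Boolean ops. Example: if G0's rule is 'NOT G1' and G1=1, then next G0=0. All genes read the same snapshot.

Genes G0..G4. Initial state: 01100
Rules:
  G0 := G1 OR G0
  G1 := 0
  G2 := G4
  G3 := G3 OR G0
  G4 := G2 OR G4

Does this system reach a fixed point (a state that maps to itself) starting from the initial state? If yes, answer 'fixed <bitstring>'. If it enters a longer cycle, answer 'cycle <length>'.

Answer: fixed 10111

Derivation:
Step 0: 01100
Step 1: G0=G1|G0=1|0=1 G1=0(const) G2=G4=0 G3=G3|G0=0|0=0 G4=G2|G4=1|0=1 -> 10001
Step 2: G0=G1|G0=0|1=1 G1=0(const) G2=G4=1 G3=G3|G0=0|1=1 G4=G2|G4=0|1=1 -> 10111
Step 3: G0=G1|G0=0|1=1 G1=0(const) G2=G4=1 G3=G3|G0=1|1=1 G4=G2|G4=1|1=1 -> 10111
Fixed point reached at step 2: 10111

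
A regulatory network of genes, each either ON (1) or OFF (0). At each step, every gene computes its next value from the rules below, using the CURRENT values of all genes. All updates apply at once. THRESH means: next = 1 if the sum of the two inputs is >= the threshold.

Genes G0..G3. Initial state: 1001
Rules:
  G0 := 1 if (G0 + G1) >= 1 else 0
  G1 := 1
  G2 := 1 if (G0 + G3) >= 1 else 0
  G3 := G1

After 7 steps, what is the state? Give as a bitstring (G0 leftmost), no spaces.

Step 1: G0=(1+0>=1)=1 G1=1(const) G2=(1+1>=1)=1 G3=G1=0 -> 1110
Step 2: G0=(1+1>=1)=1 G1=1(const) G2=(1+0>=1)=1 G3=G1=1 -> 1111
Step 3: G0=(1+1>=1)=1 G1=1(const) G2=(1+1>=1)=1 G3=G1=1 -> 1111
Step 4: G0=(1+1>=1)=1 G1=1(const) G2=(1+1>=1)=1 G3=G1=1 -> 1111
Step 5: G0=(1+1>=1)=1 G1=1(const) G2=(1+1>=1)=1 G3=G1=1 -> 1111
Step 6: G0=(1+1>=1)=1 G1=1(const) G2=(1+1>=1)=1 G3=G1=1 -> 1111
Step 7: G0=(1+1>=1)=1 G1=1(const) G2=(1+1>=1)=1 G3=G1=1 -> 1111

1111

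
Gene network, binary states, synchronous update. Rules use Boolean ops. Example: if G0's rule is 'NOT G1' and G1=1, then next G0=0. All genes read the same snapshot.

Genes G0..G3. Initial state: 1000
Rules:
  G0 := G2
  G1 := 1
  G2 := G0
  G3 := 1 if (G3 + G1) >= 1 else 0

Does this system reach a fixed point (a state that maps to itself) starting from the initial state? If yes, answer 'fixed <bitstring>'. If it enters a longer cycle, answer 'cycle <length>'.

Answer: cycle 2

Derivation:
Step 0: 1000
Step 1: G0=G2=0 G1=1(const) G2=G0=1 G3=(0+0>=1)=0 -> 0110
Step 2: G0=G2=1 G1=1(const) G2=G0=0 G3=(0+1>=1)=1 -> 1101
Step 3: G0=G2=0 G1=1(const) G2=G0=1 G3=(1+1>=1)=1 -> 0111
Step 4: G0=G2=1 G1=1(const) G2=G0=0 G3=(1+1>=1)=1 -> 1101
Cycle of length 2 starting at step 2 -> no fixed point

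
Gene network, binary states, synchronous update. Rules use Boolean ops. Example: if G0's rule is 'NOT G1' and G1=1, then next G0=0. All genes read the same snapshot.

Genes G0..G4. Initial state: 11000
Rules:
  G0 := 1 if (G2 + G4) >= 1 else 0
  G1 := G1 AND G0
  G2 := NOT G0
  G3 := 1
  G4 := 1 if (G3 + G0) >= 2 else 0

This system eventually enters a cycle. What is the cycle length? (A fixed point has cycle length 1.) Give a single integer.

Step 0: 11000
Step 1: G0=(0+0>=1)=0 G1=G1&G0=1&1=1 G2=NOT G0=NOT 1=0 G3=1(const) G4=(0+1>=2)=0 -> 01010
Step 2: G0=(0+0>=1)=0 G1=G1&G0=1&0=0 G2=NOT G0=NOT 0=1 G3=1(const) G4=(1+0>=2)=0 -> 00110
Step 3: G0=(1+0>=1)=1 G1=G1&G0=0&0=0 G2=NOT G0=NOT 0=1 G3=1(const) G4=(1+0>=2)=0 -> 10110
Step 4: G0=(1+0>=1)=1 G1=G1&G0=0&1=0 G2=NOT G0=NOT 1=0 G3=1(const) G4=(1+1>=2)=1 -> 10011
Step 5: G0=(0+1>=1)=1 G1=G1&G0=0&1=0 G2=NOT G0=NOT 1=0 G3=1(const) G4=(1+1>=2)=1 -> 10011
State from step 5 equals state from step 4 -> cycle length 1

Answer: 1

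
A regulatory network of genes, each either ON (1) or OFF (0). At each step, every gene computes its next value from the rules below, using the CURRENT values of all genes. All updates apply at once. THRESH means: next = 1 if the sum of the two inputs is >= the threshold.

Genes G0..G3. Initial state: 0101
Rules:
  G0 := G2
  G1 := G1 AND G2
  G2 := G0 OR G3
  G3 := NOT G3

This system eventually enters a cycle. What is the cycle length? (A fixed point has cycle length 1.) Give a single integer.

Answer: 2

Derivation:
Step 0: 0101
Step 1: G0=G2=0 G1=G1&G2=1&0=0 G2=G0|G3=0|1=1 G3=NOT G3=NOT 1=0 -> 0010
Step 2: G0=G2=1 G1=G1&G2=0&1=0 G2=G0|G3=0|0=0 G3=NOT G3=NOT 0=1 -> 1001
Step 3: G0=G2=0 G1=G1&G2=0&0=0 G2=G0|G3=1|1=1 G3=NOT G3=NOT 1=0 -> 0010
State from step 3 equals state from step 1 -> cycle length 2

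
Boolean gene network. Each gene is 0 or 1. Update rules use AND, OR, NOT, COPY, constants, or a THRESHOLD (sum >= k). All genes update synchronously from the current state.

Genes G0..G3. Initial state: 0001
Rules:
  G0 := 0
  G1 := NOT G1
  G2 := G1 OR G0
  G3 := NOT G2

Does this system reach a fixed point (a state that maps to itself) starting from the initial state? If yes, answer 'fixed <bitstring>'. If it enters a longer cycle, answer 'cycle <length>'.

Answer: cycle 2

Derivation:
Step 0: 0001
Step 1: G0=0(const) G1=NOT G1=NOT 0=1 G2=G1|G0=0|0=0 G3=NOT G2=NOT 0=1 -> 0101
Step 2: G0=0(const) G1=NOT G1=NOT 1=0 G2=G1|G0=1|0=1 G3=NOT G2=NOT 0=1 -> 0011
Step 3: G0=0(const) G1=NOT G1=NOT 0=1 G2=G1|G0=0|0=0 G3=NOT G2=NOT 1=0 -> 0100
Step 4: G0=0(const) G1=NOT G1=NOT 1=0 G2=G1|G0=1|0=1 G3=NOT G2=NOT 0=1 -> 0011
Cycle of length 2 starting at step 2 -> no fixed point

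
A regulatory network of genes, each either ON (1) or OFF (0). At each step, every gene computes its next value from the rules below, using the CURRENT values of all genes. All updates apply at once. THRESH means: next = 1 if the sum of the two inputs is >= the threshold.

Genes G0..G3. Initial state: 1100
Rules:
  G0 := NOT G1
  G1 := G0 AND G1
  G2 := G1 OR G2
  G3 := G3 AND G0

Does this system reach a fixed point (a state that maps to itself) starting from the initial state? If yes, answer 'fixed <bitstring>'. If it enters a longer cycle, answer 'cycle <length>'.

Answer: fixed 1010

Derivation:
Step 0: 1100
Step 1: G0=NOT G1=NOT 1=0 G1=G0&G1=1&1=1 G2=G1|G2=1|0=1 G3=G3&G0=0&1=0 -> 0110
Step 2: G0=NOT G1=NOT 1=0 G1=G0&G1=0&1=0 G2=G1|G2=1|1=1 G3=G3&G0=0&0=0 -> 0010
Step 3: G0=NOT G1=NOT 0=1 G1=G0&G1=0&0=0 G2=G1|G2=0|1=1 G3=G3&G0=0&0=0 -> 1010
Step 4: G0=NOT G1=NOT 0=1 G1=G0&G1=1&0=0 G2=G1|G2=0|1=1 G3=G3&G0=0&1=0 -> 1010
Fixed point reached at step 3: 1010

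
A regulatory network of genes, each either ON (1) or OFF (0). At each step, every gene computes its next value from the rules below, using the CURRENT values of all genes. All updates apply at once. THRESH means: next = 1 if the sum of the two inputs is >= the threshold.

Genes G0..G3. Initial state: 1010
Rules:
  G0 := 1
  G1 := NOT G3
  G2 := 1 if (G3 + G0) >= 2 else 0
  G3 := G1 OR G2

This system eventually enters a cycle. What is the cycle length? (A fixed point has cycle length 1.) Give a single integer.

Step 0: 1010
Step 1: G0=1(const) G1=NOT G3=NOT 0=1 G2=(0+1>=2)=0 G3=G1|G2=0|1=1 -> 1101
Step 2: G0=1(const) G1=NOT G3=NOT 1=0 G2=(1+1>=2)=1 G3=G1|G2=1|0=1 -> 1011
Step 3: G0=1(const) G1=NOT G3=NOT 1=0 G2=(1+1>=2)=1 G3=G1|G2=0|1=1 -> 1011
State from step 3 equals state from step 2 -> cycle length 1

Answer: 1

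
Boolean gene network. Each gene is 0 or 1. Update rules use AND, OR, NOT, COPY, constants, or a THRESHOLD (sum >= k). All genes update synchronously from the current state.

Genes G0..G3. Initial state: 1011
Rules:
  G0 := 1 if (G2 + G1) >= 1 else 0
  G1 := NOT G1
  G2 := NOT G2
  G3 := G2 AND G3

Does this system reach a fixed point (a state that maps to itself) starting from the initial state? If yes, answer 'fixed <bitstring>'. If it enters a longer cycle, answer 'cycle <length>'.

Step 0: 1011
Step 1: G0=(1+0>=1)=1 G1=NOT G1=NOT 0=1 G2=NOT G2=NOT 1=0 G3=G2&G3=1&1=1 -> 1101
Step 2: G0=(0+1>=1)=1 G1=NOT G1=NOT 1=0 G2=NOT G2=NOT 0=1 G3=G2&G3=0&1=0 -> 1010
Step 3: G0=(1+0>=1)=1 G1=NOT G1=NOT 0=1 G2=NOT G2=NOT 1=0 G3=G2&G3=1&0=0 -> 1100
Step 4: G0=(0+1>=1)=1 G1=NOT G1=NOT 1=0 G2=NOT G2=NOT 0=1 G3=G2&G3=0&0=0 -> 1010
Cycle of length 2 starting at step 2 -> no fixed point

Answer: cycle 2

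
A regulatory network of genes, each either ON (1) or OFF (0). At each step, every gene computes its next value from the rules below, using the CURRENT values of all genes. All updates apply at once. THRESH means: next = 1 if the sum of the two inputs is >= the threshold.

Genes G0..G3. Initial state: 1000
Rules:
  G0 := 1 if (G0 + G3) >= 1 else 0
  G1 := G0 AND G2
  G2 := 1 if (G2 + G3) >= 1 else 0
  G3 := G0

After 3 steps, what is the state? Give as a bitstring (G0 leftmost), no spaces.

Step 1: G0=(1+0>=1)=1 G1=G0&G2=1&0=0 G2=(0+0>=1)=0 G3=G0=1 -> 1001
Step 2: G0=(1+1>=1)=1 G1=G0&G2=1&0=0 G2=(0+1>=1)=1 G3=G0=1 -> 1011
Step 3: G0=(1+1>=1)=1 G1=G0&G2=1&1=1 G2=(1+1>=1)=1 G3=G0=1 -> 1111

1111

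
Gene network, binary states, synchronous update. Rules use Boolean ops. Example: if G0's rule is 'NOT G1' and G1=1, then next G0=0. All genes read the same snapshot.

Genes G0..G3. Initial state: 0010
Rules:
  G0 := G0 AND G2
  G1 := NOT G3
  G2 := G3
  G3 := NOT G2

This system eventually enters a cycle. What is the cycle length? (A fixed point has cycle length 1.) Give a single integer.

Step 0: 0010
Step 1: G0=G0&G2=0&1=0 G1=NOT G3=NOT 0=1 G2=G3=0 G3=NOT G2=NOT 1=0 -> 0100
Step 2: G0=G0&G2=0&0=0 G1=NOT G3=NOT 0=1 G2=G3=0 G3=NOT G2=NOT 0=1 -> 0101
Step 3: G0=G0&G2=0&0=0 G1=NOT G3=NOT 1=0 G2=G3=1 G3=NOT G2=NOT 0=1 -> 0011
Step 4: G0=G0&G2=0&1=0 G1=NOT G3=NOT 1=0 G2=G3=1 G3=NOT G2=NOT 1=0 -> 0010
State from step 4 equals state from step 0 -> cycle length 4

Answer: 4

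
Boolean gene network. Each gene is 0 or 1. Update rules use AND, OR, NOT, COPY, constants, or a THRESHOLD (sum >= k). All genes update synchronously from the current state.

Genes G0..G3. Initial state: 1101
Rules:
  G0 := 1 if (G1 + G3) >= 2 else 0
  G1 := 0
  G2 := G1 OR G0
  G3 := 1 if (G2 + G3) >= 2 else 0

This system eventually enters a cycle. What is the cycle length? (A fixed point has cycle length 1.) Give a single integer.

Answer: 1

Derivation:
Step 0: 1101
Step 1: G0=(1+1>=2)=1 G1=0(const) G2=G1|G0=1|1=1 G3=(0+1>=2)=0 -> 1010
Step 2: G0=(0+0>=2)=0 G1=0(const) G2=G1|G0=0|1=1 G3=(1+0>=2)=0 -> 0010
Step 3: G0=(0+0>=2)=0 G1=0(const) G2=G1|G0=0|0=0 G3=(1+0>=2)=0 -> 0000
Step 4: G0=(0+0>=2)=0 G1=0(const) G2=G1|G0=0|0=0 G3=(0+0>=2)=0 -> 0000
State from step 4 equals state from step 3 -> cycle length 1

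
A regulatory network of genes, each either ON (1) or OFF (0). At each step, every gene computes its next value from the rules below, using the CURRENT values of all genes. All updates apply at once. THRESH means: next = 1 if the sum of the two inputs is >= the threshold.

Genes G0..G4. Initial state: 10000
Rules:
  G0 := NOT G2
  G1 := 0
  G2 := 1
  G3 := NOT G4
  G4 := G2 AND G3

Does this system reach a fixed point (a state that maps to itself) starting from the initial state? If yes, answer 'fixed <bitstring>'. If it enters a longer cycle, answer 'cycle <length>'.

Step 0: 10000
Step 1: G0=NOT G2=NOT 0=1 G1=0(const) G2=1(const) G3=NOT G4=NOT 0=1 G4=G2&G3=0&0=0 -> 10110
Step 2: G0=NOT G2=NOT 1=0 G1=0(const) G2=1(const) G3=NOT G4=NOT 0=1 G4=G2&G3=1&1=1 -> 00111
Step 3: G0=NOT G2=NOT 1=0 G1=0(const) G2=1(const) G3=NOT G4=NOT 1=0 G4=G2&G3=1&1=1 -> 00101
Step 4: G0=NOT G2=NOT 1=0 G1=0(const) G2=1(const) G3=NOT G4=NOT 1=0 G4=G2&G3=1&0=0 -> 00100
Step 5: G0=NOT G2=NOT 1=0 G1=0(const) G2=1(const) G3=NOT G4=NOT 0=1 G4=G2&G3=1&0=0 -> 00110
Step 6: G0=NOT G2=NOT 1=0 G1=0(const) G2=1(const) G3=NOT G4=NOT 0=1 G4=G2&G3=1&1=1 -> 00111
Cycle of length 4 starting at step 2 -> no fixed point

Answer: cycle 4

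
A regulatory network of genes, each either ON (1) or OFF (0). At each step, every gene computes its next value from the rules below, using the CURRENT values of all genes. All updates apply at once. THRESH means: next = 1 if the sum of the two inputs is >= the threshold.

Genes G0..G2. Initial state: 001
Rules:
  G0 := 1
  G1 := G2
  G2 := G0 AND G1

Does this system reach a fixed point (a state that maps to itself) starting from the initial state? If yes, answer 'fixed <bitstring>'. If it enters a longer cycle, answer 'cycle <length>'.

Answer: cycle 2

Derivation:
Step 0: 001
Step 1: G0=1(const) G1=G2=1 G2=G0&G1=0&0=0 -> 110
Step 2: G0=1(const) G1=G2=0 G2=G0&G1=1&1=1 -> 101
Step 3: G0=1(const) G1=G2=1 G2=G0&G1=1&0=0 -> 110
Cycle of length 2 starting at step 1 -> no fixed point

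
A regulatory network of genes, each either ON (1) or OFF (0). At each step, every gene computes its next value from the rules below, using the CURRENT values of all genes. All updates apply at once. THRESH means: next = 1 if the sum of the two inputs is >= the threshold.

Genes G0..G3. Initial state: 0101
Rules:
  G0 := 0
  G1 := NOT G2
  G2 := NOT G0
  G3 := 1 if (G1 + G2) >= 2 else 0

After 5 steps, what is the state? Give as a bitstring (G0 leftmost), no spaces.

Step 1: G0=0(const) G1=NOT G2=NOT 0=1 G2=NOT G0=NOT 0=1 G3=(1+0>=2)=0 -> 0110
Step 2: G0=0(const) G1=NOT G2=NOT 1=0 G2=NOT G0=NOT 0=1 G3=(1+1>=2)=1 -> 0011
Step 3: G0=0(const) G1=NOT G2=NOT 1=0 G2=NOT G0=NOT 0=1 G3=(0+1>=2)=0 -> 0010
Step 4: G0=0(const) G1=NOT G2=NOT 1=0 G2=NOT G0=NOT 0=1 G3=(0+1>=2)=0 -> 0010
Step 5: G0=0(const) G1=NOT G2=NOT 1=0 G2=NOT G0=NOT 0=1 G3=(0+1>=2)=0 -> 0010

0010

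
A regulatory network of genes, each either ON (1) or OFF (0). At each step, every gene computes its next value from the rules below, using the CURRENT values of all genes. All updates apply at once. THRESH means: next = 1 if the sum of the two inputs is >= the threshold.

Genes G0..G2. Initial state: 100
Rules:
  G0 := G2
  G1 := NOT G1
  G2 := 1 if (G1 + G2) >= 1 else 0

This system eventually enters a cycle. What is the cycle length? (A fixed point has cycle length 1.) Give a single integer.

Answer: 2

Derivation:
Step 0: 100
Step 1: G0=G2=0 G1=NOT G1=NOT 0=1 G2=(0+0>=1)=0 -> 010
Step 2: G0=G2=0 G1=NOT G1=NOT 1=0 G2=(1+0>=1)=1 -> 001
Step 3: G0=G2=1 G1=NOT G1=NOT 0=1 G2=(0+1>=1)=1 -> 111
Step 4: G0=G2=1 G1=NOT G1=NOT 1=0 G2=(1+1>=1)=1 -> 101
Step 5: G0=G2=1 G1=NOT G1=NOT 0=1 G2=(0+1>=1)=1 -> 111
State from step 5 equals state from step 3 -> cycle length 2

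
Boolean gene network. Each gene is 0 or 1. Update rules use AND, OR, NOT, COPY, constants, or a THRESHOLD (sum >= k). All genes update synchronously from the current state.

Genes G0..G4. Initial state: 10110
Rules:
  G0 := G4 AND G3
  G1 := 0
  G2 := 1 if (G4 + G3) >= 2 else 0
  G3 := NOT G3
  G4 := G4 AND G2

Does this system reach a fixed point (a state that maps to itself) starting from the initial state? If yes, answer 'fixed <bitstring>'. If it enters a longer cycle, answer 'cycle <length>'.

Step 0: 10110
Step 1: G0=G4&G3=0&1=0 G1=0(const) G2=(0+1>=2)=0 G3=NOT G3=NOT 1=0 G4=G4&G2=0&1=0 -> 00000
Step 2: G0=G4&G3=0&0=0 G1=0(const) G2=(0+0>=2)=0 G3=NOT G3=NOT 0=1 G4=G4&G2=0&0=0 -> 00010
Step 3: G0=G4&G3=0&1=0 G1=0(const) G2=(0+1>=2)=0 G3=NOT G3=NOT 1=0 G4=G4&G2=0&0=0 -> 00000
Cycle of length 2 starting at step 1 -> no fixed point

Answer: cycle 2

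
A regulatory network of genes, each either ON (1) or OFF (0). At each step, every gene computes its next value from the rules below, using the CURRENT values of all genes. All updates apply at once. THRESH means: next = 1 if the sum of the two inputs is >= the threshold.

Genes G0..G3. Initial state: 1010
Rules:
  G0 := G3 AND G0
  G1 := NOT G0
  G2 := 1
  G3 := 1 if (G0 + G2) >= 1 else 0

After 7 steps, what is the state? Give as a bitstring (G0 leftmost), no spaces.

Step 1: G0=G3&G0=0&1=0 G1=NOT G0=NOT 1=0 G2=1(const) G3=(1+1>=1)=1 -> 0011
Step 2: G0=G3&G0=1&0=0 G1=NOT G0=NOT 0=1 G2=1(const) G3=(0+1>=1)=1 -> 0111
Step 3: G0=G3&G0=1&0=0 G1=NOT G0=NOT 0=1 G2=1(const) G3=(0+1>=1)=1 -> 0111
Step 4: G0=G3&G0=1&0=0 G1=NOT G0=NOT 0=1 G2=1(const) G3=(0+1>=1)=1 -> 0111
Step 5: G0=G3&G0=1&0=0 G1=NOT G0=NOT 0=1 G2=1(const) G3=(0+1>=1)=1 -> 0111
Step 6: G0=G3&G0=1&0=0 G1=NOT G0=NOT 0=1 G2=1(const) G3=(0+1>=1)=1 -> 0111
Step 7: G0=G3&G0=1&0=0 G1=NOT G0=NOT 0=1 G2=1(const) G3=(0+1>=1)=1 -> 0111

0111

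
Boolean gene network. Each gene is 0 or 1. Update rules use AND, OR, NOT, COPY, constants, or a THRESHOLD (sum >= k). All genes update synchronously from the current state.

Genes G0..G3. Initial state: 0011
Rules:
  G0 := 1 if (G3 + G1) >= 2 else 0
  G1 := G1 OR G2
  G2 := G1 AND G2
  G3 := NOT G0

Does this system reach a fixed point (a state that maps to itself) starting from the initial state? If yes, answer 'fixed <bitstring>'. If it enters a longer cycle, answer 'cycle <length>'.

Answer: cycle 4

Derivation:
Step 0: 0011
Step 1: G0=(1+0>=2)=0 G1=G1|G2=0|1=1 G2=G1&G2=0&1=0 G3=NOT G0=NOT 0=1 -> 0101
Step 2: G0=(1+1>=2)=1 G1=G1|G2=1|0=1 G2=G1&G2=1&0=0 G3=NOT G0=NOT 0=1 -> 1101
Step 3: G0=(1+1>=2)=1 G1=G1|G2=1|0=1 G2=G1&G2=1&0=0 G3=NOT G0=NOT 1=0 -> 1100
Step 4: G0=(0+1>=2)=0 G1=G1|G2=1|0=1 G2=G1&G2=1&0=0 G3=NOT G0=NOT 1=0 -> 0100
Step 5: G0=(0+1>=2)=0 G1=G1|G2=1|0=1 G2=G1&G2=1&0=0 G3=NOT G0=NOT 0=1 -> 0101
Cycle of length 4 starting at step 1 -> no fixed point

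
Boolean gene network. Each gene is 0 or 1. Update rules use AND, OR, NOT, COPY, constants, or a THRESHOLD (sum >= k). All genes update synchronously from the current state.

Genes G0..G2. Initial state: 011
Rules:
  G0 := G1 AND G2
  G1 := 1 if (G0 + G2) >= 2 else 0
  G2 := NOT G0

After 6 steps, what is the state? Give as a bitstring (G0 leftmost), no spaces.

Step 1: G0=G1&G2=1&1=1 G1=(0+1>=2)=0 G2=NOT G0=NOT 0=1 -> 101
Step 2: G0=G1&G2=0&1=0 G1=(1+1>=2)=1 G2=NOT G0=NOT 1=0 -> 010
Step 3: G0=G1&G2=1&0=0 G1=(0+0>=2)=0 G2=NOT G0=NOT 0=1 -> 001
Step 4: G0=G1&G2=0&1=0 G1=(0+1>=2)=0 G2=NOT G0=NOT 0=1 -> 001
Step 5: G0=G1&G2=0&1=0 G1=(0+1>=2)=0 G2=NOT G0=NOT 0=1 -> 001
Step 6: G0=G1&G2=0&1=0 G1=(0+1>=2)=0 G2=NOT G0=NOT 0=1 -> 001

001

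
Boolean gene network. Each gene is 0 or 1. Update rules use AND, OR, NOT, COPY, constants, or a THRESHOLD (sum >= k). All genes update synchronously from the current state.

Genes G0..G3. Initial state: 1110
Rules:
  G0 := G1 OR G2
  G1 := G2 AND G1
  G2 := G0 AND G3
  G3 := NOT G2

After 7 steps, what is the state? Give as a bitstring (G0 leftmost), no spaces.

Step 1: G0=G1|G2=1|1=1 G1=G2&G1=1&1=1 G2=G0&G3=1&0=0 G3=NOT G2=NOT 1=0 -> 1100
Step 2: G0=G1|G2=1|0=1 G1=G2&G1=0&1=0 G2=G0&G3=1&0=0 G3=NOT G2=NOT 0=1 -> 1001
Step 3: G0=G1|G2=0|0=0 G1=G2&G1=0&0=0 G2=G0&G3=1&1=1 G3=NOT G2=NOT 0=1 -> 0011
Step 4: G0=G1|G2=0|1=1 G1=G2&G1=1&0=0 G2=G0&G3=0&1=0 G3=NOT G2=NOT 1=0 -> 1000
Step 5: G0=G1|G2=0|0=0 G1=G2&G1=0&0=0 G2=G0&G3=1&0=0 G3=NOT G2=NOT 0=1 -> 0001
Step 6: G0=G1|G2=0|0=0 G1=G2&G1=0&0=0 G2=G0&G3=0&1=0 G3=NOT G2=NOT 0=1 -> 0001
Step 7: G0=G1|G2=0|0=0 G1=G2&G1=0&0=0 G2=G0&G3=0&1=0 G3=NOT G2=NOT 0=1 -> 0001

0001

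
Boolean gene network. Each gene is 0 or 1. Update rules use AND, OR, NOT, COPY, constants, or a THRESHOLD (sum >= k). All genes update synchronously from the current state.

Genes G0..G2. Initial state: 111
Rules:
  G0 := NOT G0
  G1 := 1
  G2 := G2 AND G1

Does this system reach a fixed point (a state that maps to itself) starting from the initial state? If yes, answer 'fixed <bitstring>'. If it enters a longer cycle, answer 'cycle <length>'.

Answer: cycle 2

Derivation:
Step 0: 111
Step 1: G0=NOT G0=NOT 1=0 G1=1(const) G2=G2&G1=1&1=1 -> 011
Step 2: G0=NOT G0=NOT 0=1 G1=1(const) G2=G2&G1=1&1=1 -> 111
Cycle of length 2 starting at step 0 -> no fixed point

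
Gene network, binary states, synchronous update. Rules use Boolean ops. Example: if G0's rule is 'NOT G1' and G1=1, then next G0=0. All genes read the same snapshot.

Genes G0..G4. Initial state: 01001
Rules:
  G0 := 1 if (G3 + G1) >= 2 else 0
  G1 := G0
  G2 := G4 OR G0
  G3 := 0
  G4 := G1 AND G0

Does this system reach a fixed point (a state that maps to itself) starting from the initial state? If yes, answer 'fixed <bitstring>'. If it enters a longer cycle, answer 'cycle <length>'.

Answer: fixed 00000

Derivation:
Step 0: 01001
Step 1: G0=(0+1>=2)=0 G1=G0=0 G2=G4|G0=1|0=1 G3=0(const) G4=G1&G0=1&0=0 -> 00100
Step 2: G0=(0+0>=2)=0 G1=G0=0 G2=G4|G0=0|0=0 G3=0(const) G4=G1&G0=0&0=0 -> 00000
Step 3: G0=(0+0>=2)=0 G1=G0=0 G2=G4|G0=0|0=0 G3=0(const) G4=G1&G0=0&0=0 -> 00000
Fixed point reached at step 2: 00000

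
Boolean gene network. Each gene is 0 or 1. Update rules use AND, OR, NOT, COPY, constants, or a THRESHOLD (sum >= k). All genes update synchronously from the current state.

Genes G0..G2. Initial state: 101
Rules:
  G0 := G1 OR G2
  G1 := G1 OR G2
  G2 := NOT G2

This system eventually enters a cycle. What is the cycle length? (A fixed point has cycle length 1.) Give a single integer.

Answer: 2

Derivation:
Step 0: 101
Step 1: G0=G1|G2=0|1=1 G1=G1|G2=0|1=1 G2=NOT G2=NOT 1=0 -> 110
Step 2: G0=G1|G2=1|0=1 G1=G1|G2=1|0=1 G2=NOT G2=NOT 0=1 -> 111
Step 3: G0=G1|G2=1|1=1 G1=G1|G2=1|1=1 G2=NOT G2=NOT 1=0 -> 110
State from step 3 equals state from step 1 -> cycle length 2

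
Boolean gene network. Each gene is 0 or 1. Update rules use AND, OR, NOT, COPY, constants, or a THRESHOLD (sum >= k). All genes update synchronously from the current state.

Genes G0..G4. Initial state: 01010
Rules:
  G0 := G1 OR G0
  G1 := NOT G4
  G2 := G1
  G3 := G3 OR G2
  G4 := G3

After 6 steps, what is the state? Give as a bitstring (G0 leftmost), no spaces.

Step 1: G0=G1|G0=1|0=1 G1=NOT G4=NOT 0=1 G2=G1=1 G3=G3|G2=1|0=1 G4=G3=1 -> 11111
Step 2: G0=G1|G0=1|1=1 G1=NOT G4=NOT 1=0 G2=G1=1 G3=G3|G2=1|1=1 G4=G3=1 -> 10111
Step 3: G0=G1|G0=0|1=1 G1=NOT G4=NOT 1=0 G2=G1=0 G3=G3|G2=1|1=1 G4=G3=1 -> 10011
Step 4: G0=G1|G0=0|1=1 G1=NOT G4=NOT 1=0 G2=G1=0 G3=G3|G2=1|0=1 G4=G3=1 -> 10011
Step 5: G0=G1|G0=0|1=1 G1=NOT G4=NOT 1=0 G2=G1=0 G3=G3|G2=1|0=1 G4=G3=1 -> 10011
Step 6: G0=G1|G0=0|1=1 G1=NOT G4=NOT 1=0 G2=G1=0 G3=G3|G2=1|0=1 G4=G3=1 -> 10011

10011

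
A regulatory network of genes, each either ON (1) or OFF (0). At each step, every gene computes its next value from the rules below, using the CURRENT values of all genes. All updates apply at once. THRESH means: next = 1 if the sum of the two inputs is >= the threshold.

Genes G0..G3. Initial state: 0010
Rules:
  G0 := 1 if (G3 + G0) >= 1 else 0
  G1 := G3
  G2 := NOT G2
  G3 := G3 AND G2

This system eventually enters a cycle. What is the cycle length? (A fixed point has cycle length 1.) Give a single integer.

Answer: 2

Derivation:
Step 0: 0010
Step 1: G0=(0+0>=1)=0 G1=G3=0 G2=NOT G2=NOT 1=0 G3=G3&G2=0&1=0 -> 0000
Step 2: G0=(0+0>=1)=0 G1=G3=0 G2=NOT G2=NOT 0=1 G3=G3&G2=0&0=0 -> 0010
State from step 2 equals state from step 0 -> cycle length 2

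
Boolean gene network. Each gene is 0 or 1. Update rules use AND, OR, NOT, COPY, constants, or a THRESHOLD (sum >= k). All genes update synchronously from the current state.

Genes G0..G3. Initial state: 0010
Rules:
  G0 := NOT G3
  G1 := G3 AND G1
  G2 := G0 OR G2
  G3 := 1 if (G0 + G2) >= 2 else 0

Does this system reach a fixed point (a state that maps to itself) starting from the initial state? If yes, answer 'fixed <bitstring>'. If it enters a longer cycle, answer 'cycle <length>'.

Step 0: 0010
Step 1: G0=NOT G3=NOT 0=1 G1=G3&G1=0&0=0 G2=G0|G2=0|1=1 G3=(0+1>=2)=0 -> 1010
Step 2: G0=NOT G3=NOT 0=1 G1=G3&G1=0&0=0 G2=G0|G2=1|1=1 G3=(1+1>=2)=1 -> 1011
Step 3: G0=NOT G3=NOT 1=0 G1=G3&G1=1&0=0 G2=G0|G2=1|1=1 G3=(1+1>=2)=1 -> 0011
Step 4: G0=NOT G3=NOT 1=0 G1=G3&G1=1&0=0 G2=G0|G2=0|1=1 G3=(0+1>=2)=0 -> 0010
Cycle of length 4 starting at step 0 -> no fixed point

Answer: cycle 4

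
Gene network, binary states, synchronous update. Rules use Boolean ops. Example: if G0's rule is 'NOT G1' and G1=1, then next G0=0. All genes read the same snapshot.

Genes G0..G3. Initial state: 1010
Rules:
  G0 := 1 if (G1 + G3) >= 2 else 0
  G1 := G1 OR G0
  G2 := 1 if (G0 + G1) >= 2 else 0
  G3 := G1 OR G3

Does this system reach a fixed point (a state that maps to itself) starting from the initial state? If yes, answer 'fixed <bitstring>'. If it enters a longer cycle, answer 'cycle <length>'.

Answer: fixed 1111

Derivation:
Step 0: 1010
Step 1: G0=(0+0>=2)=0 G1=G1|G0=0|1=1 G2=(1+0>=2)=0 G3=G1|G3=0|0=0 -> 0100
Step 2: G0=(1+0>=2)=0 G1=G1|G0=1|0=1 G2=(0+1>=2)=0 G3=G1|G3=1|0=1 -> 0101
Step 3: G0=(1+1>=2)=1 G1=G1|G0=1|0=1 G2=(0+1>=2)=0 G3=G1|G3=1|1=1 -> 1101
Step 4: G0=(1+1>=2)=1 G1=G1|G0=1|1=1 G2=(1+1>=2)=1 G3=G1|G3=1|1=1 -> 1111
Step 5: G0=(1+1>=2)=1 G1=G1|G0=1|1=1 G2=(1+1>=2)=1 G3=G1|G3=1|1=1 -> 1111
Fixed point reached at step 4: 1111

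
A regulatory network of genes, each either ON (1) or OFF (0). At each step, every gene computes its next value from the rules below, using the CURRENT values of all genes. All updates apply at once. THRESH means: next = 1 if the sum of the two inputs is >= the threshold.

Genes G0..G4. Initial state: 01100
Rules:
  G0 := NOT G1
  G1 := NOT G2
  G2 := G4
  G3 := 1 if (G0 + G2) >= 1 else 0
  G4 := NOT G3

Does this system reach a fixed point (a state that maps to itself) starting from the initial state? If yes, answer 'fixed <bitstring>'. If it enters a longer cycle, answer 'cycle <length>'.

Answer: cycle 2

Derivation:
Step 0: 01100
Step 1: G0=NOT G1=NOT 1=0 G1=NOT G2=NOT 1=0 G2=G4=0 G3=(0+1>=1)=1 G4=NOT G3=NOT 0=1 -> 00011
Step 2: G0=NOT G1=NOT 0=1 G1=NOT G2=NOT 0=1 G2=G4=1 G3=(0+0>=1)=0 G4=NOT G3=NOT 1=0 -> 11100
Step 3: G0=NOT G1=NOT 1=0 G1=NOT G2=NOT 1=0 G2=G4=0 G3=(1+1>=1)=1 G4=NOT G3=NOT 0=1 -> 00011
Cycle of length 2 starting at step 1 -> no fixed point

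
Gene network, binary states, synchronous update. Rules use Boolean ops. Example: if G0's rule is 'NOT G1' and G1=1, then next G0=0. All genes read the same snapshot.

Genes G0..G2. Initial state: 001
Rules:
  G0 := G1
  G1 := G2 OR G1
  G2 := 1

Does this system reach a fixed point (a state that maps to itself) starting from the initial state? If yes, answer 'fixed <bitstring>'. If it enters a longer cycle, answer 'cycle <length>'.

Step 0: 001
Step 1: G0=G1=0 G1=G2|G1=1|0=1 G2=1(const) -> 011
Step 2: G0=G1=1 G1=G2|G1=1|1=1 G2=1(const) -> 111
Step 3: G0=G1=1 G1=G2|G1=1|1=1 G2=1(const) -> 111
Fixed point reached at step 2: 111

Answer: fixed 111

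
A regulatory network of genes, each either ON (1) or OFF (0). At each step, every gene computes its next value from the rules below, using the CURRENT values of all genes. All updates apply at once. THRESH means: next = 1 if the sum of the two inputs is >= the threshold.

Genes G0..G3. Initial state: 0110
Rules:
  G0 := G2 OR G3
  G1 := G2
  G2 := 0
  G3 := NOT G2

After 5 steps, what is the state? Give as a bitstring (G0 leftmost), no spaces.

Step 1: G0=G2|G3=1|0=1 G1=G2=1 G2=0(const) G3=NOT G2=NOT 1=0 -> 1100
Step 2: G0=G2|G3=0|0=0 G1=G2=0 G2=0(const) G3=NOT G2=NOT 0=1 -> 0001
Step 3: G0=G2|G3=0|1=1 G1=G2=0 G2=0(const) G3=NOT G2=NOT 0=1 -> 1001
Step 4: G0=G2|G3=0|1=1 G1=G2=0 G2=0(const) G3=NOT G2=NOT 0=1 -> 1001
Step 5: G0=G2|G3=0|1=1 G1=G2=0 G2=0(const) G3=NOT G2=NOT 0=1 -> 1001

1001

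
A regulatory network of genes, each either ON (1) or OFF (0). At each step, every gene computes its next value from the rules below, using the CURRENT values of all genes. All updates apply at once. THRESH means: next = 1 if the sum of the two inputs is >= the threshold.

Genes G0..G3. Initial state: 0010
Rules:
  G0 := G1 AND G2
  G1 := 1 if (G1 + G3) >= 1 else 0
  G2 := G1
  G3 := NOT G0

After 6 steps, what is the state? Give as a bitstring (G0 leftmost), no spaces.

Step 1: G0=G1&G2=0&1=0 G1=(0+0>=1)=0 G2=G1=0 G3=NOT G0=NOT 0=1 -> 0001
Step 2: G0=G1&G2=0&0=0 G1=(0+1>=1)=1 G2=G1=0 G3=NOT G0=NOT 0=1 -> 0101
Step 3: G0=G1&G2=1&0=0 G1=(1+1>=1)=1 G2=G1=1 G3=NOT G0=NOT 0=1 -> 0111
Step 4: G0=G1&G2=1&1=1 G1=(1+1>=1)=1 G2=G1=1 G3=NOT G0=NOT 0=1 -> 1111
Step 5: G0=G1&G2=1&1=1 G1=(1+1>=1)=1 G2=G1=1 G3=NOT G0=NOT 1=0 -> 1110
Step 6: G0=G1&G2=1&1=1 G1=(1+0>=1)=1 G2=G1=1 G3=NOT G0=NOT 1=0 -> 1110

1110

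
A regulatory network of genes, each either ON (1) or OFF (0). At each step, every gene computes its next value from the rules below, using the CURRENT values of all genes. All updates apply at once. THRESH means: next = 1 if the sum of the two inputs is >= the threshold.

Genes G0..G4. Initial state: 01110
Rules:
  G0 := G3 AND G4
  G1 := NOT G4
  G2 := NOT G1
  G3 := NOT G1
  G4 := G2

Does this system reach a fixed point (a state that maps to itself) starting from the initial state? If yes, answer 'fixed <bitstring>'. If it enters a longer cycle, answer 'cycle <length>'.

Step 0: 01110
Step 1: G0=G3&G4=1&0=0 G1=NOT G4=NOT 0=1 G2=NOT G1=NOT 1=0 G3=NOT G1=NOT 1=0 G4=G2=1 -> 01001
Step 2: G0=G3&G4=0&1=0 G1=NOT G4=NOT 1=0 G2=NOT G1=NOT 1=0 G3=NOT G1=NOT 1=0 G4=G2=0 -> 00000
Step 3: G0=G3&G4=0&0=0 G1=NOT G4=NOT 0=1 G2=NOT G1=NOT 0=1 G3=NOT G1=NOT 0=1 G4=G2=0 -> 01110
Cycle of length 3 starting at step 0 -> no fixed point

Answer: cycle 3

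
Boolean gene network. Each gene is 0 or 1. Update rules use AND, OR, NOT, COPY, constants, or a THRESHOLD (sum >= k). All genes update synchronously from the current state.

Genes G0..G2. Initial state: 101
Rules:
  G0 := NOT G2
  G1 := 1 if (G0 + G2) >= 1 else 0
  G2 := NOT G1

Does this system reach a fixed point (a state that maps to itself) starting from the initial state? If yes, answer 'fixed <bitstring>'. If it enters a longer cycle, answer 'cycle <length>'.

Answer: cycle 3

Derivation:
Step 0: 101
Step 1: G0=NOT G2=NOT 1=0 G1=(1+1>=1)=1 G2=NOT G1=NOT 0=1 -> 011
Step 2: G0=NOT G2=NOT 1=0 G1=(0+1>=1)=1 G2=NOT G1=NOT 1=0 -> 010
Step 3: G0=NOT G2=NOT 0=1 G1=(0+0>=1)=0 G2=NOT G1=NOT 1=0 -> 100
Step 4: G0=NOT G2=NOT 0=1 G1=(1+0>=1)=1 G2=NOT G1=NOT 0=1 -> 111
Step 5: G0=NOT G2=NOT 1=0 G1=(1+1>=1)=1 G2=NOT G1=NOT 1=0 -> 010
Cycle of length 3 starting at step 2 -> no fixed point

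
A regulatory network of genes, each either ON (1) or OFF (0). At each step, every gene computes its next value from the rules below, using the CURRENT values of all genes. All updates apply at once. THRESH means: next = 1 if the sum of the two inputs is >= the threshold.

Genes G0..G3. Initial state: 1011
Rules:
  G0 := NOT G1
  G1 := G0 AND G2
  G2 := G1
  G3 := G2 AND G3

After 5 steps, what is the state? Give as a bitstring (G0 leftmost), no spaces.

Step 1: G0=NOT G1=NOT 0=1 G1=G0&G2=1&1=1 G2=G1=0 G3=G2&G3=1&1=1 -> 1101
Step 2: G0=NOT G1=NOT 1=0 G1=G0&G2=1&0=0 G2=G1=1 G3=G2&G3=0&1=0 -> 0010
Step 3: G0=NOT G1=NOT 0=1 G1=G0&G2=0&1=0 G2=G1=0 G3=G2&G3=1&0=0 -> 1000
Step 4: G0=NOT G1=NOT 0=1 G1=G0&G2=1&0=0 G2=G1=0 G3=G2&G3=0&0=0 -> 1000
Step 5: G0=NOT G1=NOT 0=1 G1=G0&G2=1&0=0 G2=G1=0 G3=G2&G3=0&0=0 -> 1000

1000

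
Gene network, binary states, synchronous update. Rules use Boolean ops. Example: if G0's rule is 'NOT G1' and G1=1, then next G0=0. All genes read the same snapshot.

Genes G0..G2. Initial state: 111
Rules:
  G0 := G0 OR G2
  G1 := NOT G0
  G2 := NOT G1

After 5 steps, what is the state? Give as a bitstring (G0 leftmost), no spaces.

Step 1: G0=G0|G2=1|1=1 G1=NOT G0=NOT 1=0 G2=NOT G1=NOT 1=0 -> 100
Step 2: G0=G0|G2=1|0=1 G1=NOT G0=NOT 1=0 G2=NOT G1=NOT 0=1 -> 101
Step 3: G0=G0|G2=1|1=1 G1=NOT G0=NOT 1=0 G2=NOT G1=NOT 0=1 -> 101
Step 4: G0=G0|G2=1|1=1 G1=NOT G0=NOT 1=0 G2=NOT G1=NOT 0=1 -> 101
Step 5: G0=G0|G2=1|1=1 G1=NOT G0=NOT 1=0 G2=NOT G1=NOT 0=1 -> 101

101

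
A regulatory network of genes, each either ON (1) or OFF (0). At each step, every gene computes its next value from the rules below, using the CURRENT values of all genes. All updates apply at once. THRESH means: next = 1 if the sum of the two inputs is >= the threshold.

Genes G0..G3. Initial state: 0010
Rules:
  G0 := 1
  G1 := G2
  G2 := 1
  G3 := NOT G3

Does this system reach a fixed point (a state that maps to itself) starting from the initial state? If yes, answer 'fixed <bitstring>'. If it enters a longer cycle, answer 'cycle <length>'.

Step 0: 0010
Step 1: G0=1(const) G1=G2=1 G2=1(const) G3=NOT G3=NOT 0=1 -> 1111
Step 2: G0=1(const) G1=G2=1 G2=1(const) G3=NOT G3=NOT 1=0 -> 1110
Step 3: G0=1(const) G1=G2=1 G2=1(const) G3=NOT G3=NOT 0=1 -> 1111
Cycle of length 2 starting at step 1 -> no fixed point

Answer: cycle 2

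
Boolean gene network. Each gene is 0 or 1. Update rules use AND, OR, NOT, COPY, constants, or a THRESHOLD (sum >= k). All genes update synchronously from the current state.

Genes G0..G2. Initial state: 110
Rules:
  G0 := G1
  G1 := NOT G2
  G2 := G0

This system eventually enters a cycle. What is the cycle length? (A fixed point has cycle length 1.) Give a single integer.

Step 0: 110
Step 1: G0=G1=1 G1=NOT G2=NOT 0=1 G2=G0=1 -> 111
Step 2: G0=G1=1 G1=NOT G2=NOT 1=0 G2=G0=1 -> 101
Step 3: G0=G1=0 G1=NOT G2=NOT 1=0 G2=G0=1 -> 001
Step 4: G0=G1=0 G1=NOT G2=NOT 1=0 G2=G0=0 -> 000
Step 5: G0=G1=0 G1=NOT G2=NOT 0=1 G2=G0=0 -> 010
Step 6: G0=G1=1 G1=NOT G2=NOT 0=1 G2=G0=0 -> 110
State from step 6 equals state from step 0 -> cycle length 6

Answer: 6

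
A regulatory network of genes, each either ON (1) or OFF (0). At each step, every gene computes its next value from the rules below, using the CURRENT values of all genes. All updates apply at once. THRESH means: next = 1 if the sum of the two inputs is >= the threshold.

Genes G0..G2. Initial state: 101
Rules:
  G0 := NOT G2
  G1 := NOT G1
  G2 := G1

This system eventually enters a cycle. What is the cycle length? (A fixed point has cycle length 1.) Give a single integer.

Step 0: 101
Step 1: G0=NOT G2=NOT 1=0 G1=NOT G1=NOT 0=1 G2=G1=0 -> 010
Step 2: G0=NOT G2=NOT 0=1 G1=NOT G1=NOT 1=0 G2=G1=1 -> 101
State from step 2 equals state from step 0 -> cycle length 2

Answer: 2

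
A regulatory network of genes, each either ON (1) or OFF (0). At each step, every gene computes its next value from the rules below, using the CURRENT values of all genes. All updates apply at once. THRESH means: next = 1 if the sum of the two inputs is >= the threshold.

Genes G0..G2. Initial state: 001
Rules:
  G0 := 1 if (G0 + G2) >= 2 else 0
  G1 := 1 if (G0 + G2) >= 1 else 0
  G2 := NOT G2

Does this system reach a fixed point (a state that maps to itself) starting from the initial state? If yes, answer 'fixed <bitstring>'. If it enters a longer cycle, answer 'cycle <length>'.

Step 0: 001
Step 1: G0=(0+1>=2)=0 G1=(0+1>=1)=1 G2=NOT G2=NOT 1=0 -> 010
Step 2: G0=(0+0>=2)=0 G1=(0+0>=1)=0 G2=NOT G2=NOT 0=1 -> 001
Cycle of length 2 starting at step 0 -> no fixed point

Answer: cycle 2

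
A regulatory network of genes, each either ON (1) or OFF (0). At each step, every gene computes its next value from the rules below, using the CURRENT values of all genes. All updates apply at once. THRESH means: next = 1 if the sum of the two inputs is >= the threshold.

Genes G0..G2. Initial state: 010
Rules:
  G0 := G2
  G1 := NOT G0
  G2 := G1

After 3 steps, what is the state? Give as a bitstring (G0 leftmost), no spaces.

Step 1: G0=G2=0 G1=NOT G0=NOT 0=1 G2=G1=1 -> 011
Step 2: G0=G2=1 G1=NOT G0=NOT 0=1 G2=G1=1 -> 111
Step 3: G0=G2=1 G1=NOT G0=NOT 1=0 G2=G1=1 -> 101

101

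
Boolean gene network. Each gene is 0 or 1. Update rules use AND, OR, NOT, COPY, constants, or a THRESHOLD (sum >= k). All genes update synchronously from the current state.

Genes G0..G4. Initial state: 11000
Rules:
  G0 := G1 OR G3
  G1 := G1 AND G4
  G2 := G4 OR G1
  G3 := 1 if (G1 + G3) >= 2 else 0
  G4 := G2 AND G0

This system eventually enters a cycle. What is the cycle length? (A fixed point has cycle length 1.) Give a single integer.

Step 0: 11000
Step 1: G0=G1|G3=1|0=1 G1=G1&G4=1&0=0 G2=G4|G1=0|1=1 G3=(1+0>=2)=0 G4=G2&G0=0&1=0 -> 10100
Step 2: G0=G1|G3=0|0=0 G1=G1&G4=0&0=0 G2=G4|G1=0|0=0 G3=(0+0>=2)=0 G4=G2&G0=1&1=1 -> 00001
Step 3: G0=G1|G3=0|0=0 G1=G1&G4=0&1=0 G2=G4|G1=1|0=1 G3=(0+0>=2)=0 G4=G2&G0=0&0=0 -> 00100
Step 4: G0=G1|G3=0|0=0 G1=G1&G4=0&0=0 G2=G4|G1=0|0=0 G3=(0+0>=2)=0 G4=G2&G0=1&0=0 -> 00000
Step 5: G0=G1|G3=0|0=0 G1=G1&G4=0&0=0 G2=G4|G1=0|0=0 G3=(0+0>=2)=0 G4=G2&G0=0&0=0 -> 00000
State from step 5 equals state from step 4 -> cycle length 1

Answer: 1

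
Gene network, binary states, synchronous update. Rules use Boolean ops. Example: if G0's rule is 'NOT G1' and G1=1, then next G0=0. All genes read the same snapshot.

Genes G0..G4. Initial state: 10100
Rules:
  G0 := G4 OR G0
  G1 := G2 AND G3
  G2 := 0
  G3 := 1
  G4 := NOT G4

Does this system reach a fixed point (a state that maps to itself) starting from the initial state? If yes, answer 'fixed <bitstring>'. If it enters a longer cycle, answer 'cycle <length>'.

Answer: cycle 2

Derivation:
Step 0: 10100
Step 1: G0=G4|G0=0|1=1 G1=G2&G3=1&0=0 G2=0(const) G3=1(const) G4=NOT G4=NOT 0=1 -> 10011
Step 2: G0=G4|G0=1|1=1 G1=G2&G3=0&1=0 G2=0(const) G3=1(const) G4=NOT G4=NOT 1=0 -> 10010
Step 3: G0=G4|G0=0|1=1 G1=G2&G3=0&1=0 G2=0(const) G3=1(const) G4=NOT G4=NOT 0=1 -> 10011
Cycle of length 2 starting at step 1 -> no fixed point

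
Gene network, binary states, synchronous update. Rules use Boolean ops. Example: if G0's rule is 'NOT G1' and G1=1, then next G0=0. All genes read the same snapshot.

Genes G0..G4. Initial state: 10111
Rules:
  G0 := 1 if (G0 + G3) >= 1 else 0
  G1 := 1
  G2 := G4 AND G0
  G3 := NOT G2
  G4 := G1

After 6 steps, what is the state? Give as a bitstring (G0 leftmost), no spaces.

Step 1: G0=(1+1>=1)=1 G1=1(const) G2=G4&G0=1&1=1 G3=NOT G2=NOT 1=0 G4=G1=0 -> 11100
Step 2: G0=(1+0>=1)=1 G1=1(const) G2=G4&G0=0&1=0 G3=NOT G2=NOT 1=0 G4=G1=1 -> 11001
Step 3: G0=(1+0>=1)=1 G1=1(const) G2=G4&G0=1&1=1 G3=NOT G2=NOT 0=1 G4=G1=1 -> 11111
Step 4: G0=(1+1>=1)=1 G1=1(const) G2=G4&G0=1&1=1 G3=NOT G2=NOT 1=0 G4=G1=1 -> 11101
Step 5: G0=(1+0>=1)=1 G1=1(const) G2=G4&G0=1&1=1 G3=NOT G2=NOT 1=0 G4=G1=1 -> 11101
Step 6: G0=(1+0>=1)=1 G1=1(const) G2=G4&G0=1&1=1 G3=NOT G2=NOT 1=0 G4=G1=1 -> 11101

11101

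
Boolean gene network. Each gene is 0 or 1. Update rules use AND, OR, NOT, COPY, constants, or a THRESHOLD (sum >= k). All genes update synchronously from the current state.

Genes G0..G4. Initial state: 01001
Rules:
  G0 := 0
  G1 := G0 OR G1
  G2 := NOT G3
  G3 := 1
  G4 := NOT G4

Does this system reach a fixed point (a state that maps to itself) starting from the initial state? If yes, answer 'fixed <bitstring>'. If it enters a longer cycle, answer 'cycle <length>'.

Answer: cycle 2

Derivation:
Step 0: 01001
Step 1: G0=0(const) G1=G0|G1=0|1=1 G2=NOT G3=NOT 0=1 G3=1(const) G4=NOT G4=NOT 1=0 -> 01110
Step 2: G0=0(const) G1=G0|G1=0|1=1 G2=NOT G3=NOT 1=0 G3=1(const) G4=NOT G4=NOT 0=1 -> 01011
Step 3: G0=0(const) G1=G0|G1=0|1=1 G2=NOT G3=NOT 1=0 G3=1(const) G4=NOT G4=NOT 1=0 -> 01010
Step 4: G0=0(const) G1=G0|G1=0|1=1 G2=NOT G3=NOT 1=0 G3=1(const) G4=NOT G4=NOT 0=1 -> 01011
Cycle of length 2 starting at step 2 -> no fixed point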